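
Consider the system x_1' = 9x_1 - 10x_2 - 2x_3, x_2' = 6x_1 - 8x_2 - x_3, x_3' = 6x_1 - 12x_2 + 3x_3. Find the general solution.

x_1(t) = 2C_1e^(4t) - C_2e^(-3t) + 2C_3e^(3t), x_2(t) = C_1e^(4t) - C_2e^(-3t) + C_3e^(3t), x_3(t) = -C_2e^(-3t) + C_3e^(3t)

Coefficient matrix A = [[9, -10, -2], [6, -8, -1], [6, -12, 3]].
det(A - λI) = 0 gives eigenvalues λ = 4, -3, 3.
For λ=4: eigenvector (2,1,0).
For λ=-3: eigenvector (-1,-1,-1).
For λ=3: eigenvector (2,1,1).
General solution: C_1e^(4t)(2,1,0) + C_2e^(-3t)(-1,-1,-1) + C_3e^(3t)(2,1,1).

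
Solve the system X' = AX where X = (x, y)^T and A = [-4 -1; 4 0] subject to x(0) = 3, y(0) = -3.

x(t) = -3te^(-2t) + 3e^(-2t), y(t) = 6te^(-2t) - 3e^(-2t)

Coefficient matrix A = [[-4, -1], [4, 0]].
Characteristic polynomial det(A - λI) = λ^2 + 4λ + 4 = 0.
Single eigenvalue λ = -2 with algebraic multiplicity 2.
Eigenvector v = (-1,2); generalized eigenvector w with (A-λI)w=v is (-1,3).
General solution: e^(-2t)[K_1·v + K_2·(t·v + w)].
Applying x(0)=3, y(0)=-3 gives K_1=-6, K_2=3.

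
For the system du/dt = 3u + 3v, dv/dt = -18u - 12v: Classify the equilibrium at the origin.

A = [[3,3],[-18,-12]]; det(A-λI) = λ^2 + 9λ + 18.
λ = -3, -6: both negative.

stable node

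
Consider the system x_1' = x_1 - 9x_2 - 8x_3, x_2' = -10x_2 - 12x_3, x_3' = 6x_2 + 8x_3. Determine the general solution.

x_1(t) = K_1e^(2t) + 2K_2e^(-4t) + K_3e^(t), x_2(t) = -K_1e^(2t) + 2K_2e^(-4t), x_3(t) = K_1e^(2t) - K_2e^(-4t)

Coefficient matrix A = [[1, -9, -8], [0, -10, -12], [0, 6, 8]].
det(A - λI) = 0 gives eigenvalues λ = 2, -4, 1.
For λ=2: eigenvector (1,-1,1).
For λ=-4: eigenvector (2,2,-1).
For λ=1: eigenvector (1,0,0).
General solution: K_1e^(2t)(1,-1,1) + K_2e^(-4t)(2,2,-1) + K_3e^(t)(1,0,0).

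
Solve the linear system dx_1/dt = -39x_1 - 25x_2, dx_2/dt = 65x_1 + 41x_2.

Coefficient matrix A = [[-39, -25], [65, 41]].
Characteristic polynomial det(A - λI) = λ^2 - 2λ + 26 = 0.
Eigenvalues λ = 1 ± 5i (complex conjugate pair).
For λ=1+5i: an eigenvector is (2,-3) - i(-1,2) = (2 + i, -3 - 2i).
A real fundamental pair from Re and Im of e^((1+5i)t)v: X_1 = e^(t)(cos(5t)·(2,-3) + sin(5t)·(-1,2)), X_2 = e^(t)(sin(5t)·(2,-3) - cos(5t)·(-1,2)).
General solution: c_1X_1 + c_2X_2.

x_1(t) = -c_1e^(t)sin(5t) + 2c_1e^(t)cos(5t) + 2c_2e^(t)sin(5t) + c_2e^(t)cos(5t), x_2(t) = 2c_1e^(t)sin(5t) - 3c_1e^(t)cos(5t) - 3c_2e^(t)sin(5t) - 2c_2e^(t)cos(5t)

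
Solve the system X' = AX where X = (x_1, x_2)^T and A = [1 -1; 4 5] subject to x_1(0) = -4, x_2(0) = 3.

Coefficient matrix A = [[1, -1], [4, 5]].
Characteristic polynomial det(A - λI) = λ^2 - 6λ + 9 = 0.
Single eigenvalue λ = 3 with algebraic multiplicity 2.
Eigenvector v = (1,-2); generalized eigenvector w with (A-λI)w=v is (0,-1).
General solution: e^(3t)[K_1·v + K_2·(t·v + w)].
Applying x_1(0)=-4, x_2(0)=3 gives K_1=-4, K_2=5.

x_1(t) = 5te^(3t) - 4e^(3t), x_2(t) = -10te^(3t) + 3e^(3t)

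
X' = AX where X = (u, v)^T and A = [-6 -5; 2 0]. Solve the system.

Coefficient matrix A = [[-6, -5], [2, 0]].
Characteristic polynomial det(A - λI) = λ^2 + 6λ + 10 = 0.
Eigenvalues λ = -3 ± i (complex conjugate pair).
For λ=-3+i: an eigenvector is (-1,1) - i(-2,1) = (-1 + 2i, 1 - i).
A real fundamental pair from Re and Im of e^((-3+i)t)v: X_1 = e^(-3t)(cos(t)·(-1,1) + sin(t)·(-2,1)), X_2 = e^(-3t)(sin(t)·(-1,1) - cos(t)·(-2,1)).
General solution: c_1X_1 + c_2X_2.

u(t) = -2c_1e^(-3t)sin(t) - c_1e^(-3t)cos(t) - c_2e^(-3t)sin(t) + 2c_2e^(-3t)cos(t), v(t) = c_1e^(-3t)sin(t) + c_1e^(-3t)cos(t) + c_2e^(-3t)sin(t) - c_2e^(-3t)cos(t)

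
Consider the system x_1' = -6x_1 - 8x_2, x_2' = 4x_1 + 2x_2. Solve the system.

x_1(t) = C_1e^(-2t)sin(4t) - C_1e^(-2t)cos(4t) - C_2e^(-2t)sin(4t) - C_2e^(-2t)cos(4t), x_2(t) = -C_1e^(-2t)sin(4t) + C_2e^(-2t)cos(4t)

Coefficient matrix A = [[-6, -8], [4, 2]].
Characteristic polynomial det(A - λI) = λ^2 + 4λ + 20 = 0.
Eigenvalues λ = -2 ± 4i (complex conjugate pair).
For λ=-2+4i: an eigenvector is (-1,0) - i(1,-1) = (-1 - i, 0 + i).
A real fundamental pair from Re and Im of e^((-2+4i)t)v: X_1 = e^(-2t)(cos(4t)·(-1,0) + sin(4t)·(1,-1)), X_2 = e^(-2t)(sin(4t)·(-1,0) - cos(4t)·(1,-1)).
General solution: C_1X_1 + C_2X_2.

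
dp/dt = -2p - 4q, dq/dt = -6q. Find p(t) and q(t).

Coefficient matrix A = [[-2, -4], [0, -6]].
Characteristic polynomial det(A - λI) = λ^2 + 8λ + 12 = 0.
Eigenvalues λ = -6, -2.
For λ=-6: (A-λI) row 1 is [4, -4], so an eigenvector is (-1, -1).
For λ=-2: (A-λI) row 1 is [0, -4], so an eigenvector is (1, 0).
General solution: c_1e^(-6t)(-1,-1) + c_2e^(-2t)(1,0).

p(t) = -c_1e^(-6t) + c_2e^(-2t), q(t) = -c_1e^(-6t)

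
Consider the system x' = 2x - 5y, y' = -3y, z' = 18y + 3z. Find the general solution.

Coefficient matrix A = [[2, -5, 0], [0, -3, 0], [0, 18, 3]].
det(A - λI) = 0 gives eigenvalues λ = -3, 2, 3.
For λ=-3: eigenvector (1,1,-3).
For λ=2: eigenvector (-1,0,0).
For λ=3: eigenvector (0,0,1).
General solution: c_1e^(-3t)(1,1,-3) + c_2e^(2t)(-1,0,0) + c_3e^(3t)(0,0,1).

x(t) = c_1e^(-3t) - c_2e^(2t), y(t) = c_1e^(-3t), z(t) = -3c_1e^(-3t) + c_3e^(3t)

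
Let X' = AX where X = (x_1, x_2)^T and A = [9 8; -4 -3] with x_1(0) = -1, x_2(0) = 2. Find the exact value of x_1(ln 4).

2036

A = [[9,8],[-4,-3]]; eigenvalues λ = 5, 1.
Eigenvectors: (2,-1) for λ=5, (-1,1) for λ=1.
From the initial condition, c_1 = 1, c_2 = 3.
x_1(ln 4) = (1)(4^5)(2) + (3)(4^1)(-1) = 2036.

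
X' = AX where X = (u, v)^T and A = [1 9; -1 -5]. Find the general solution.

Coefficient matrix A = [[1, 9], [-1, -5]].
Characteristic polynomial det(A - λI) = λ^2 + 4λ + 4 = 0.
Single eigenvalue λ = -2 with algebraic multiplicity 2.
Eigenvector v = (-3,1); generalized eigenvector w with (A-λI)w=v is (2,-1).
General solution: e^(-2t)[C_1·v + C_2·(t·v + w)].

u(t) = -3C_1e^(-2t) - 3C_2te^(-2t) + 2C_2e^(-2t), v(t) = C_1e^(-2t) + C_2te^(-2t) - C_2e^(-2t)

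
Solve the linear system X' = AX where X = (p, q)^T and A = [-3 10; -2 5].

Coefficient matrix A = [[-3, 10], [-2, 5]].
Characteristic polynomial det(A - λI) = λ^2 - 2λ + 5 = 0.
Eigenvalues λ = 1 ± 2i (complex conjugate pair).
For λ=1+2i: an eigenvector is (1,0) - i(-2,-1) = (1 + 2i, 0 + i).
A real fundamental pair from Re and Im of e^((1+2i)t)v: X_1 = e^(t)(cos(2t)·(1,0) + sin(2t)·(-2,-1)), X_2 = e^(t)(sin(2t)·(1,0) - cos(2t)·(-2,-1)).
General solution: K_1X_1 + K_2X_2.

p(t) = -2K_1e^(t)sin(2t) + K_1e^(t)cos(2t) + K_2e^(t)sin(2t) + 2K_2e^(t)cos(2t), q(t) = -K_1e^(t)sin(2t) + K_2e^(t)cos(2t)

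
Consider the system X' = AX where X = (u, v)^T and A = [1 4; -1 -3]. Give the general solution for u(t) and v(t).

u(t) = 2c_1e^(-t) + 2c_2te^(-t) + c_2e^(-t), v(t) = -c_1e^(-t) - c_2te^(-t)

Coefficient matrix A = [[1, 4], [-1, -3]].
Characteristic polynomial det(A - λI) = λ^2 + 2λ + 1 = 0.
Single eigenvalue λ = -1 with algebraic multiplicity 2.
Eigenvector v = (2,-1); generalized eigenvector w with (A-λI)w=v is (1,0).
General solution: e^(-t)[c_1·v + c_2·(t·v + w)].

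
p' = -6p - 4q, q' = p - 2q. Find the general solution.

p(t) = 2c_1e^(-4t) + 2c_2te^(-4t) - c_2e^(-4t), q(t) = -c_1e^(-4t) - c_2te^(-4t)

Coefficient matrix A = [[-6, -4], [1, -2]].
Characteristic polynomial det(A - λI) = λ^2 + 8λ + 16 = 0.
Single eigenvalue λ = -4 with algebraic multiplicity 2.
Eigenvector v = (2,-1); generalized eigenvector w with (A-λI)w=v is (-1,0).
General solution: e^(-4t)[c_1·v + c_2·(t·v + w)].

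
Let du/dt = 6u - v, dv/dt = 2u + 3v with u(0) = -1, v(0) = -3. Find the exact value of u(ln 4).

512

A = [[6,-1],[2,3]]; eigenvalues λ = 4, 5.
Eigenvectors: (1,2) for λ=4, (-1,-1) for λ=5.
From the initial condition, c_1 = -2, c_2 = -1.
u(ln 4) = (-2)(4^4)(1) + (-1)(4^5)(-1) = 512.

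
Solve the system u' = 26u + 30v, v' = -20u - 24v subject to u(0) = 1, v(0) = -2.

u(t) = -3e^(6t) + 4e^(-4t), v(t) = 2e^(6t) - 4e^(-4t)

Coefficient matrix A = [[26, 30], [-20, -24]].
Characteristic polynomial det(A - λI) = λ^2 - 2λ - 24 = 0.
Eigenvalues λ = 6, -4.
For λ=6: (A-λI) row 1 is [20, 30], so an eigenvector is (-3, 2).
For λ=-4: (A-λI) row 1 is [30, 30], so an eigenvector is (-1, 1).
General solution: C_1e^(6t)(-3,2) + C_2e^(-4t)(-1,1).
Applying u(0)=1, v(0)=-2 gives C_1=1, C_2=-4.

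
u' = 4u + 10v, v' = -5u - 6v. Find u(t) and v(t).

Coefficient matrix A = [[4, 10], [-5, -6]].
Characteristic polynomial det(A - λI) = λ^2 + 2λ + 26 = 0.
Eigenvalues λ = -1 ± 5i (complex conjugate pair).
For λ=-1+5i: an eigenvector is (-1,0) - i(-1,1) = (-1 + i, 0 - i).
A real fundamental pair from Re and Im of e^((-1+5i)t)v: X_1 = e^(-t)(cos(5t)·(-1,0) + sin(5t)·(-1,1)), X_2 = e^(-t)(sin(5t)·(-1,0) - cos(5t)·(-1,1)).
General solution: C_1X_1 + C_2X_2.

u(t) = -C_1e^(-t)sin(5t) - C_1e^(-t)cos(5t) - C_2e^(-t)sin(5t) + C_2e^(-t)cos(5t), v(t) = C_1e^(-t)sin(5t) - C_2e^(-t)cos(5t)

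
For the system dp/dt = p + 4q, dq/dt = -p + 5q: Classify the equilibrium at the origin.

unstable improper node

A = [[1,4],[-1,5]]; det(A-λI) = λ^2 - 6λ + 9.
repeated λ = 3 with a single eigenvector.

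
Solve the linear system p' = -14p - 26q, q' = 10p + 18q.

p(t) = -2c_1e^(2t)sin(2t) - 3c_1e^(2t)cos(2t) - 3c_2e^(2t)sin(2t) + 2c_2e^(2t)cos(2t), q(t) = c_1e^(2t)sin(2t) + 2c_1e^(2t)cos(2t) + 2c_2e^(2t)sin(2t) - c_2e^(2t)cos(2t)

Coefficient matrix A = [[-14, -26], [10, 18]].
Characteristic polynomial det(A - λI) = λ^2 - 4λ + 8 = 0.
Eigenvalues λ = 2 ± 2i (complex conjugate pair).
For λ=2+2i: an eigenvector is (-3,2) - i(-2,1) = (-3 + 2i, 2 - i).
A real fundamental pair from Re and Im of e^((2+2i)t)v: X_1 = e^(2t)(cos(2t)·(-3,2) + sin(2t)·(-2,1)), X_2 = e^(2t)(sin(2t)·(-3,2) - cos(2t)·(-2,1)).
General solution: c_1X_1 + c_2X_2.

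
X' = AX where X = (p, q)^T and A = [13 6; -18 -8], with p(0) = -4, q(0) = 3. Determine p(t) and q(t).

Coefficient matrix A = [[13, 6], [-18, -8]].
Characteristic polynomial det(A - λI) = λ^2 - 5λ + 4 = 0.
Eigenvalues λ = 4, 1.
For λ=4: (A-λI) row 1 is [9, 6], so an eigenvector is (-2, 3).
For λ=1: (A-λI) row 1 is [12, 6], so an eigenvector is (-1, 2).
General solution: K_1e^(4t)(-2,3) + K_2e^(t)(-1,2).
Applying p(0)=-4, q(0)=3 gives K_1=5, K_2=-6.

p(t) = -10e^(4t) + 6e^(t), q(t) = 15e^(4t) - 12e^(t)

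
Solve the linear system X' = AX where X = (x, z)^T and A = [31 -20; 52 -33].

x(t) = C_1e^(-t)sin(4t) + 2C_1e^(-t)cos(4t) + 2C_2e^(-t)sin(4t) - C_2e^(-t)cos(4t), z(t) = 2C_1e^(-t)sin(4t) + 3C_1e^(-t)cos(4t) + 3C_2e^(-t)sin(4t) - 2C_2e^(-t)cos(4t)

Coefficient matrix A = [[31, -20], [52, -33]].
Characteristic polynomial det(A - λI) = λ^2 + 2λ + 17 = 0.
Eigenvalues λ = -1 ± 4i (complex conjugate pair).
For λ=-1+4i: an eigenvector is (2,3) - i(1,2) = (2 - i, 3 - 2i).
A real fundamental pair from Re and Im of e^((-1+4i)t)v: X_1 = e^(-t)(cos(4t)·(2,3) + sin(4t)·(1,2)), X_2 = e^(-t)(sin(4t)·(2,3) - cos(4t)·(1,2)).
General solution: C_1X_1 + C_2X_2.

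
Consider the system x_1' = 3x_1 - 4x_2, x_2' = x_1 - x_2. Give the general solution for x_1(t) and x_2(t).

Coefficient matrix A = [[3, -4], [1, -1]].
Characteristic polynomial det(A - λI) = λ^2 - 2λ + 1 = 0.
Single eigenvalue λ = 1 with algebraic multiplicity 2.
Eigenvector v = (-2,-1); generalized eigenvector w with (A-λI)w=v is (-1,0).
General solution: e^(t)[c_1·v + c_2·(t·v + w)].

x_1(t) = -2c_1e^(t) - 2c_2te^(t) - c_2e^(t), x_2(t) = -c_1e^(t) - c_2te^(t)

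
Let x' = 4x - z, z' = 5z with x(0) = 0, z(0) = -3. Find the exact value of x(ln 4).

2304

A = [[4,-1],[0,5]]; eigenvalues λ = 4, 5.
Eigenvectors: (1,0) for λ=4, (-1,1) for λ=5.
From the initial condition, c_1 = -3, c_2 = -3.
x(ln 4) = (-3)(4^4)(1) + (-3)(4^5)(-1) = 2304.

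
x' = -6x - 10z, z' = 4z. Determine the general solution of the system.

x(t) = -c_1e^(-6t) + c_2e^(4t), z(t) = -c_2e^(4t)

Coefficient matrix A = [[-6, -10], [0, 4]].
Characteristic polynomial det(A - λI) = λ^2 + 2λ - 24 = 0.
Eigenvalues λ = -6, 4.
For λ=-6: (A-λI) row 1 is [0, -10], so an eigenvector is (-1, 0).
For λ=4: (A-λI) row 1 is [-10, -10], so an eigenvector is (1, -1).
General solution: c_1e^(-6t)(-1,0) + c_2e^(4t)(1,-1).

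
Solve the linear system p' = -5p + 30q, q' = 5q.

Coefficient matrix A = [[-5, 30], [0, 5]].
Characteristic polynomial det(A - λI) = λ^2 - 25 = 0.
Eigenvalues λ = -5, 5.
For λ=-5: (A-λI) row 1 is [0, 30], so an eigenvector is (-1, 0).
For λ=5: (A-λI) row 1 is [-10, 30], so an eigenvector is (3, 1).
General solution: K_1e^(-5t)(-1,0) + K_2e^(5t)(3,1).

p(t) = -K_1e^(-5t) + 3K_2e^(5t), q(t) = K_2e^(5t)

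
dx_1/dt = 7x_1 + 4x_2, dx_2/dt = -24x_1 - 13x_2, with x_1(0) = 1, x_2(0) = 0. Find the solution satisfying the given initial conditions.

x_1(t) = 3e^(-t) - 2e^(-5t), x_2(t) = -6e^(-t) + 6e^(-5t)

Coefficient matrix A = [[7, 4], [-24, -13]].
Characteristic polynomial det(A - λI) = λ^2 + 6λ + 5 = 0.
Eigenvalues λ = -5, -1.
For λ=-5: (A-λI) row 1 is [12, 4], so an eigenvector is (-1, 3).
For λ=-1: (A-λI) row 1 is [8, 4], so an eigenvector is (1, -2).
General solution: C_1e^(-5t)(-1,3) + C_2e^(-t)(1,-2).
Applying x_1(0)=1, x_2(0)=0 gives C_1=2, C_2=3.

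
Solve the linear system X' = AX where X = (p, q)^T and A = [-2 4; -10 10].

p(t) = -c_1e^(4t)sin(2t) + c_1e^(4t)cos(2t) + c_2e^(4t)sin(2t) + c_2e^(4t)cos(2t), q(t) = -2c_1e^(4t)sin(2t) + c_1e^(4t)cos(2t) + c_2e^(4t)sin(2t) + 2c_2e^(4t)cos(2t)

Coefficient matrix A = [[-2, 4], [-10, 10]].
Characteristic polynomial det(A - λI) = λ^2 - 8λ + 20 = 0.
Eigenvalues λ = 4 ± 2i (complex conjugate pair).
For λ=4+2i: an eigenvector is (1,1) - i(-1,-2) = (1 + i, 1 + 2i).
A real fundamental pair from Re and Im of e^((4+2i)t)v: X_1 = e^(4t)(cos(2t)·(1,1) + sin(2t)·(-1,-2)), X_2 = e^(4t)(sin(2t)·(1,1) - cos(2t)·(-1,-2)).
General solution: c_1X_1 + c_2X_2.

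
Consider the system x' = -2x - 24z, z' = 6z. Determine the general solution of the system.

x(t) = 3c_1e^(6t) + c_2e^(-2t), z(t) = -c_1e^(6t)

Coefficient matrix A = [[-2, -24], [0, 6]].
Characteristic polynomial det(A - λI) = λ^2 - 4λ - 12 = 0.
Eigenvalues λ = 6, -2.
For λ=6: (A-λI) row 1 is [-8, -24], so an eigenvector is (3, -1).
For λ=-2: (A-λI) row 1 is [0, -24], so an eigenvector is (1, 0).
General solution: c_1e^(6t)(3,-1) + c_2e^(-2t)(1,0).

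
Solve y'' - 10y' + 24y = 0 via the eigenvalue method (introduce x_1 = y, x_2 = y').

y(t) = C_1e^(6t) + C_2e^(4t)

Let x_1 = y, x_2 = y'. Then x_1' = x_2 and x_2' = -24x_1 + 10x_2.
A = [[0,1],[-24,10]]; det(A-λI) = λ^2 - 10λ + 24.
Eigenvalues λ = 6, 4 with eigenvectors (1,6), (1,4).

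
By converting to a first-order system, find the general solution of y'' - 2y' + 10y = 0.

y(t) = K_1e^(t)cos(3t) + K_2e^(t)sin(3t)

Let x_1 = y, x_2 = y'. Then x_1' = x_2 and x_2' = -10x_1 + 2x_2.
A = [[0,1],[-10,2]]; det(A-λI) = λ^2 - 2λ + 10.
Eigenvalues λ = 1 ± 3i.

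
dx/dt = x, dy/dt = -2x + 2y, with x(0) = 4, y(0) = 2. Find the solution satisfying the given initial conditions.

x(t) = 4e^(t), y(t) = -6e^(2t) + 8e^(t)

Coefficient matrix A = [[1, 0], [-2, 2]].
Characteristic polynomial det(A - λI) = λ^2 - 3λ + 2 = 0.
Eigenvalues λ = 2, 1.
For λ=2: (A-λI) row 1 is [-1, 0], so an eigenvector is (0, -1).
For λ=1: (A-λI) row 2 is [-2, 1], so an eigenvector is (1, 2).
General solution: c_1e^(2t)(0,-1) + c_2e^(t)(1,2).
Applying x(0)=4, y(0)=2 gives c_1=6, c_2=4.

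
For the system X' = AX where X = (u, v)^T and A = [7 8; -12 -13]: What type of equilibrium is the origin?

stable node

A = [[7,8],[-12,-13]]; det(A-λI) = λ^2 + 6λ + 5.
λ = -5, -1: both negative.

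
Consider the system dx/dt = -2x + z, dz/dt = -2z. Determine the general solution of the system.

Coefficient matrix A = [[-2, 1], [0, -2]].
Characteristic polynomial det(A - λI) = λ^2 + 4λ + 4 = 0.
Single eigenvalue λ = -2 with algebraic multiplicity 2.
Eigenvector v = (1,0); generalized eigenvector w with (A-λI)w=v is (-2,1).
General solution: e^(-2t)[c_1·v + c_2·(t·v + w)].

x(t) = c_1e^(-2t) + c_2te^(-2t) - 2c_2e^(-2t), z(t) = c_2e^(-2t)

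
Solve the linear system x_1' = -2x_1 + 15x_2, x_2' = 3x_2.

Coefficient matrix A = [[-2, 15], [0, 3]].
Characteristic polynomial det(A - λI) = λ^2 - λ - 6 = 0.
Eigenvalues λ = -2, 3.
For λ=-2: (A-λI) row 1 is [0, 15], so an eigenvector is (1, 0).
For λ=3: (A-λI) row 1 is [-5, 15], so an eigenvector is (-3, -1).
General solution: c_1e^(-2t)(1,0) + c_2e^(3t)(-3,-1).

x_1(t) = c_1e^(-2t) - 3c_2e^(3t), x_2(t) = -c_2e^(3t)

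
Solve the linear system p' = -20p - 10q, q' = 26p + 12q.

p(t) = c_1e^(-4t)sin(2t) - 2c_1e^(-4t)cos(2t) - 2c_2e^(-4t)sin(2t) - c_2e^(-4t)cos(2t), q(t) = -2c_1e^(-4t)sin(2t) + 3c_1e^(-4t)cos(2t) + 3c_2e^(-4t)sin(2t) + 2c_2e^(-4t)cos(2t)

Coefficient matrix A = [[-20, -10], [26, 12]].
Characteristic polynomial det(A - λI) = λ^2 + 8λ + 20 = 0.
Eigenvalues λ = -4 ± 2i (complex conjugate pair).
For λ=-4+2i: an eigenvector is (-2,3) - i(1,-2) = (-2 - i, 3 + 2i).
A real fundamental pair from Re and Im of e^((-4+2i)t)v: X_1 = e^(-4t)(cos(2t)·(-2,3) + sin(2t)·(1,-2)), X_2 = e^(-4t)(sin(2t)·(-2,3) - cos(2t)·(1,-2)).
General solution: c_1X_1 + c_2X_2.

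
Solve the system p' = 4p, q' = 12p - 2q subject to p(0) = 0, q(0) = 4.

p(t) = 0, q(t) = 4e^(-2t)

Coefficient matrix A = [[4, 0], [12, -2]].
Characteristic polynomial det(A - λI) = λ^2 - 2λ - 8 = 0.
Eigenvalues λ = 4, -2.
For λ=4: (A-λI) row 2 is [12, -6], so an eigenvector is (1, 2).
For λ=-2: (A-λI) row 1 is [6, 0], so an eigenvector is (0, 1).
General solution: c_1e^(4t)(1,2) + c_2e^(-2t)(0,1).
Applying p(0)=0, q(0)=4 gives c_1=0, c_2=4.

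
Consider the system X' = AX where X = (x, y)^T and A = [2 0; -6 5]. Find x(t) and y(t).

x(t) = c_2e^(2t), y(t) = c_1e^(5t) + 2c_2e^(2t)

Coefficient matrix A = [[2, 0], [-6, 5]].
Characteristic polynomial det(A - λI) = λ^2 - 7λ + 10 = 0.
Eigenvalues λ = 5, 2.
For λ=5: (A-λI) row 1 is [-3, 0], so an eigenvector is (0, 1).
For λ=2: (A-λI) row 2 is [-6, 3], so an eigenvector is (1, 2).
General solution: c_1e^(5t)(0,1) + c_2e^(2t)(1,2).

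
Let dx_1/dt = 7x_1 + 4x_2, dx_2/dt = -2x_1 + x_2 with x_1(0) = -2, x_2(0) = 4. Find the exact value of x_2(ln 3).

-324

A = [[7,4],[-2,1]]; eigenvalues λ = 3, 5.
Eigenvectors: (1,-1) for λ=3, (-2,1) for λ=5.
From the initial condition, c_1 = -6, c_2 = -2.
x_2(ln 3) = (-6)(3^3)(-1) + (-2)(3^5)(1) = -324.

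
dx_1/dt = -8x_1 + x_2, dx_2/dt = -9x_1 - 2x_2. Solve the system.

x_1(t) = -c_1e^(-5t) - c_2te^(-5t), x_2(t) = -3c_1e^(-5t) - 3c_2te^(-5t) - c_2e^(-5t)

Coefficient matrix A = [[-8, 1], [-9, -2]].
Characteristic polynomial det(A - λI) = λ^2 + 10λ + 25 = 0.
Single eigenvalue λ = -5 with algebraic multiplicity 2.
Eigenvector v = (-1,-3); generalized eigenvector w with (A-λI)w=v is (0,-1).
General solution: e^(-5t)[c_1·v + c_2·(t·v + w)].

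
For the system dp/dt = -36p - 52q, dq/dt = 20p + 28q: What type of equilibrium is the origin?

A = [[-36,-52],[20,28]]; det(A-λI) = λ^2 + 8λ + 32.
λ = -4 ± 4i: negative real part.

stable spiral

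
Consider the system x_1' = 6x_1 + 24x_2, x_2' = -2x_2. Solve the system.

x_1(t) = K_1e^(6t) - 3K_2e^(-2t), x_2(t) = K_2e^(-2t)

Coefficient matrix A = [[6, 24], [0, -2]].
Characteristic polynomial det(A - λI) = λ^2 - 4λ - 12 = 0.
Eigenvalues λ = 6, -2.
For λ=6: (A-λI) row 1 is [0, 24], so an eigenvector is (1, 0).
For λ=-2: (A-λI) row 1 is [8, 24], so an eigenvector is (-3, 1).
General solution: K_1e^(6t)(1,0) + K_2e^(-2t)(-3,1).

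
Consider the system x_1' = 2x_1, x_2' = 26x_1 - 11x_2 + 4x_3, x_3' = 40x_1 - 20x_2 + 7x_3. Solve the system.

x_1(t) = K_1e^(2t), x_2(t) = 2K_1e^(2t) + K_2e^(-3t) + 2K_3e^(-t), x_3(t) = 2K_2e^(-3t) + 5K_3e^(-t)

Coefficient matrix A = [[2, 0, 0], [26, -11, 4], [40, -20, 7]].
det(A - λI) = 0 gives eigenvalues λ = 2, -3, -1.
For λ=2: eigenvector (1,2,0).
For λ=-3: eigenvector (0,1,2).
For λ=-1: eigenvector (0,2,5).
General solution: K_1e^(2t)(1,2,0) + K_2e^(-3t)(0,1,2) + K_3e^(-t)(0,2,5).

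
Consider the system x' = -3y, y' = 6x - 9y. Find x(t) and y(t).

Coefficient matrix A = [[0, -3], [6, -9]].
Characteristic polynomial det(A - λI) = λ^2 + 9λ + 18 = 0.
Eigenvalues λ = -3, -6.
For λ=-3: (A-λI) row 1 is [3, -3], so an eigenvector is (-1, -1).
For λ=-6: (A-λI) row 1 is [6, -3], so an eigenvector is (1, 2).
General solution: c_1e^(-3t)(-1,-1) + c_2e^(-6t)(1,2).

x(t) = -c_1e^(-3t) + c_2e^(-6t), y(t) = -c_1e^(-3t) + 2c_2e^(-6t)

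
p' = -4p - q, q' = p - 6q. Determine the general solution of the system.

Coefficient matrix A = [[-4, -1], [1, -6]].
Characteristic polynomial det(A - λI) = λ^2 + 10λ + 25 = 0.
Single eigenvalue λ = -5 with algebraic multiplicity 2.
Eigenvector v = (-1,-1); generalized eigenvector w with (A-λI)w=v is (1,2).
General solution: e^(-5t)[K_1·v + K_2·(t·v + w)].

p(t) = -K_1e^(-5t) - K_2te^(-5t) + K_2e^(-5t), q(t) = -K_1e^(-5t) - K_2te^(-5t) + 2K_2e^(-5t)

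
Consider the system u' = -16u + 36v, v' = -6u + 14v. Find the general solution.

u(t) = 2K_1e^(2t) + 3K_2e^(-4t), v(t) = K_1e^(2t) + K_2e^(-4t)

Coefficient matrix A = [[-16, 36], [-6, 14]].
Characteristic polynomial det(A - λI) = λ^2 + 2λ - 8 = 0.
Eigenvalues λ = 2, -4.
For λ=2: (A-λI) row 1 is [-18, 36], so an eigenvector is (2, 1).
For λ=-4: (A-λI) row 1 is [-12, 36], so an eigenvector is (3, 1).
General solution: K_1e^(2t)(2,1) + K_2e^(-4t)(3,1).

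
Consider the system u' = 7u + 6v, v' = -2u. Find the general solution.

Coefficient matrix A = [[7, 6], [-2, 0]].
Characteristic polynomial det(A - λI) = λ^2 - 7λ + 12 = 0.
Eigenvalues λ = 3, 4.
For λ=3: (A-λI) row 1 is [4, 6], so an eigenvector is (-3, 2).
For λ=4: (A-λI) row 1 is [3, 6], so an eigenvector is (-2, 1).
General solution: K_1e^(3t)(-3,2) + K_2e^(4t)(-2,1).

u(t) = -3K_1e^(3t) - 2K_2e^(4t), v(t) = 2K_1e^(3t) + K_2e^(4t)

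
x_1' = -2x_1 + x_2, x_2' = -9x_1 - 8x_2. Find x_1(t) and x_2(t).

Coefficient matrix A = [[-2, 1], [-9, -8]].
Characteristic polynomial det(A - λI) = λ^2 + 10λ + 25 = 0.
Single eigenvalue λ = -5 with algebraic multiplicity 2.
Eigenvector v = (-1,3); generalized eigenvector w with (A-λI)w=v is (0,-1).
General solution: e^(-5t)[c_1·v + c_2·(t·v + w)].

x_1(t) = -c_1e^(-5t) - c_2te^(-5t), x_2(t) = 3c_1e^(-5t) + 3c_2te^(-5t) - c_2e^(-5t)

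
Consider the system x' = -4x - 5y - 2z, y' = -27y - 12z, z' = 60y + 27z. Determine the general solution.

x(t) = c_1e^(-4t) - c_2e^(-3t), y(t) = c_2e^(-3t) - 2c_3e^(3t), z(t) = -2c_2e^(-3t) + 5c_3e^(3t)

Coefficient matrix A = [[-4, -5, -2], [0, -27, -12], [0, 60, 27]].
det(A - λI) = 0 gives eigenvalues λ = -4, -3, 3.
For λ=-4: eigenvector (1,0,0).
For λ=-3: eigenvector (-1,1,-2).
For λ=3: eigenvector (0,-2,5).
General solution: c_1e^(-4t)(1,0,0) + c_2e^(-3t)(-1,1,-2) + c_3e^(3t)(0,-2,5).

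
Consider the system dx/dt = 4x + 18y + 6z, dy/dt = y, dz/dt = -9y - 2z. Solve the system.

Coefficient matrix A = [[4, 18, 6], [0, 1, 0], [0, -9, -2]].
det(A - λI) = 0 gives eigenvalues λ = 4, 1, -2.
For λ=4: eigenvector (1,0,0).
For λ=1: eigenvector (0,1,-3).
For λ=-2: eigenvector (-1,0,1).
General solution: K_1e^(4t)(1,0,0) + K_2e^(t)(0,1,-3) + K_3e^(-2t)(-1,0,1).

x(t) = K_1e^(4t) - K_3e^(-2t), y(t) = K_2e^(t), z(t) = -3K_2e^(t) + K_3e^(-2t)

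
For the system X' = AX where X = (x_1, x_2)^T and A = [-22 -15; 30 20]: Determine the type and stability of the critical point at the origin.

A = [[-22,-15],[30,20]]; det(A-λI) = λ^2 + 2λ + 10.
λ = -1 ± 3i: negative real part.

stable spiral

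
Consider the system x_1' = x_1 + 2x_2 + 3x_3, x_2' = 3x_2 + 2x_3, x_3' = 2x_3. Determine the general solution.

Coefficient matrix A = [[1, 2, 3], [0, 3, 2], [0, 0, 2]].
det(A - λI) = 0 gives eigenvalues λ = 3, 2, 1.
For λ=3: eigenvector (1,1,0).
For λ=2: eigenvector (-1,-2,1).
For λ=1: eigenvector (-1,0,0).
General solution: K_1e^(3t)(1,1,0) + K_2e^(2t)(-1,-2,1) + K_3e^(t)(-1,0,0).

x_1(t) = K_1e^(3t) - K_2e^(2t) - K_3e^(t), x_2(t) = K_1e^(3t) - 2K_2e^(2t), x_3(t) = K_2e^(2t)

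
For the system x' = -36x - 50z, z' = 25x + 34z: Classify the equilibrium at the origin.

stable spiral

A = [[-36,-50],[25,34]]; det(A-λI) = λ^2 + 2λ + 26.
λ = -1 ± 5i: negative real part.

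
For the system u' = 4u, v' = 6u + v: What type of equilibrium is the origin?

unstable node

A = [[4,0],[6,1]]; det(A-λI) = λ^2 - 5λ + 4.
λ = 4, 1: both positive.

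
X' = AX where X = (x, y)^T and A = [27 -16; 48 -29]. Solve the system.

Coefficient matrix A = [[27, -16], [48, -29]].
Characteristic polynomial det(A - λI) = λ^2 + 2λ - 15 = 0.
Eigenvalues λ = 3, -5.
For λ=3: (A-λI) row 1 is [24, -16], so an eigenvector is (-2, -3).
For λ=-5: (A-λI) row 1 is [32, -16], so an eigenvector is (1, 2).
General solution: c_1e^(3t)(-2,-3) + c_2e^(-5t)(1,2).

x(t) = -2c_1e^(3t) + c_2e^(-5t), y(t) = -3c_1e^(3t) + 2c_2e^(-5t)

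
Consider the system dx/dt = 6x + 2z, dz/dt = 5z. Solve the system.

x(t) = -K_1e^(6t) - 2K_2e^(5t), z(t) = K_2e^(5t)

Coefficient matrix A = [[6, 2], [0, 5]].
Characteristic polynomial det(A - λI) = λ^2 - 11λ + 30 = 0.
Eigenvalues λ = 6, 5.
For λ=6: (A-λI) row 1 is [0, 2], so an eigenvector is (-1, 0).
For λ=5: (A-λI) row 1 is [1, 2], so an eigenvector is (-2, 1).
General solution: K_1e^(6t)(-1,0) + K_2e^(5t)(-2,1).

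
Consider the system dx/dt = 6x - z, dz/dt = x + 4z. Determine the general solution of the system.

Coefficient matrix A = [[6, -1], [1, 4]].
Characteristic polynomial det(A - λI) = λ^2 - 10λ + 25 = 0.
Single eigenvalue λ = 5 with algebraic multiplicity 2.
Eigenvector v = (1,1); generalized eigenvector w with (A-λI)w=v is (0,-1).
General solution: e^(5t)[C_1·v + C_2·(t·v + w)].

x(t) = C_1e^(5t) + C_2te^(5t), z(t) = C_1e^(5t) + C_2te^(5t) - C_2e^(5t)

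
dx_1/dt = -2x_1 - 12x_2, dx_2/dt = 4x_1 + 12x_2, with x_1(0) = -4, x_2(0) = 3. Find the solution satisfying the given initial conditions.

Coefficient matrix A = [[-2, -12], [4, 12]].
Characteristic polynomial det(A - λI) = λ^2 - 10λ + 24 = 0.
Eigenvalues λ = 4, 6.
For λ=4: (A-λI) row 1 is [-6, -12], so an eigenvector is (-2, 1).
For λ=6: (A-λI) row 1 is [-8, -12], so an eigenvector is (3, -2).
General solution: C_1e^(4t)(-2,1) + C_2e^(6t)(3,-2).
Applying x_1(0)=-4, x_2(0)=3 gives C_1=-1, C_2=-2.

x_1(t) = -6e^(6t) + 2e^(4t), x_2(t) = 4e^(6t) - e^(4t)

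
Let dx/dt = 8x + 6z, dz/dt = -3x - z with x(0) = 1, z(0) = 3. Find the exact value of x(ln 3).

A = [[8,6],[-3,-1]]; eigenvalues λ = 2, 5.
Eigenvectors: (-1,1) for λ=2, (2,-1) for λ=5.
From the initial condition, c_1 = 7, c_2 = 4.
x(ln 3) = (7)(3^2)(-1) + (4)(3^5)(2) = 1881.

1881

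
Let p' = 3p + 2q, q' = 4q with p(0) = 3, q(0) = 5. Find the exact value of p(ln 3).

621

A = [[3,2],[0,4]]; eigenvalues λ = 4, 3.
Eigenvectors: (-2,-1) for λ=4, (1,0) for λ=3.
From the initial condition, c_1 = -5, c_2 = -7.
p(ln 3) = (-5)(3^4)(-2) + (-7)(3^3)(1) = 621.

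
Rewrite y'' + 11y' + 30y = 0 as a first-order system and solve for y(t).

Let x_1 = y, x_2 = y'. Then x_1' = x_2 and x_2' = -30x_1 - 11x_2.
A = [[0,1],[-30,-11]]; det(A-λI) = λ^2 + 11λ + 30.
Eigenvalues λ = -6, -5 with eigenvectors (1,-6), (1,-5).

y(t) = C_1e^(-6t) + C_2e^(-5t)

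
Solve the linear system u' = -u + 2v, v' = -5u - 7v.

u(t) = -c_1e^(-4t)sin(t) - c_1e^(-4t)cos(t) - c_2e^(-4t)sin(t) + c_2e^(-4t)cos(t), v(t) = 2c_1e^(-4t)sin(t) + c_1e^(-4t)cos(t) + c_2e^(-4t)sin(t) - 2c_2e^(-4t)cos(t)

Coefficient matrix A = [[-1, 2], [-5, -7]].
Characteristic polynomial det(A - λI) = λ^2 + 8λ + 17 = 0.
Eigenvalues λ = -4 ± i (complex conjugate pair).
For λ=-4+i: an eigenvector is (-1,1) - i(-1,2) = (-1 + i, 1 - 2i).
A real fundamental pair from Re and Im of e^((-4+i)t)v: X_1 = e^(-4t)(cos(t)·(-1,1) + sin(t)·(-1,2)), X_2 = e^(-4t)(sin(t)·(-1,1) - cos(t)·(-1,2)).
General solution: c_1X_1 + c_2X_2.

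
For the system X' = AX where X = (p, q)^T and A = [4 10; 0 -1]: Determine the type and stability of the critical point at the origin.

saddle

A = [[4,10],[0,-1]]; det(A-λI) = λ^2 - 3λ - 4.
λ = -1, 4: opposite signs.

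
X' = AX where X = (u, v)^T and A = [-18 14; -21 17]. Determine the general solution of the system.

u(t) = 2c_1e^(3t) + c_2e^(-4t), v(t) = 3c_1e^(3t) + c_2e^(-4t)

Coefficient matrix A = [[-18, 14], [-21, 17]].
Characteristic polynomial det(A - λI) = λ^2 + λ - 12 = 0.
Eigenvalues λ = 3, -4.
For λ=3: (A-λI) row 1 is [-21, 14], so an eigenvector is (2, 3).
For λ=-4: (A-λI) row 1 is [-14, 14], so an eigenvector is (1, 1).
General solution: c_1e^(3t)(2,3) + c_2e^(-4t)(1,1).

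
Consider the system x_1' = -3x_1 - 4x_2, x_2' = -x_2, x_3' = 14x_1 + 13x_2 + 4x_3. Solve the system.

Coefficient matrix A = [[-3, -4, 0], [0, -1, 0], [14, 13, 4]].
det(A - λI) = 0 gives eigenvalues λ = -3, -1, 4.
For λ=-3: eigenvector (1,0,-2).
For λ=-1: eigenvector (-2,1,3).
For λ=4: eigenvector (0,0,1).
General solution: C_1e^(-3t)(1,0,-2) + C_2e^(-t)(-2,1,3) + C_3e^(4t)(0,0,1).

x_1(t) = C_1e^(-3t) - 2C_2e^(-t), x_2(t) = C_2e^(-t), x_3(t) = -2C_1e^(-3t) + 3C_2e^(-t) + C_3e^(4t)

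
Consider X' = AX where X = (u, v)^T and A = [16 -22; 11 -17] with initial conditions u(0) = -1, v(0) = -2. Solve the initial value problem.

Coefficient matrix A = [[16, -22], [11, -17]].
Characteristic polynomial det(A - λI) = λ^2 + λ - 30 = 0.
Eigenvalues λ = -6, 5.
For λ=-6: (A-λI) row 1 is [22, -22], so an eigenvector is (1, 1).
For λ=5: (A-λI) row 1 is [11, -22], so an eigenvector is (-2, -1).
General solution: c_1e^(-6t)(1,1) + c_2e^(5t)(-2,-1).
Applying u(0)=-1, v(0)=-2 gives c_1=-3, c_2=-1.

u(t) = 2e^(5t) - 3e^(-6t), v(t) = e^(5t) - 3e^(-6t)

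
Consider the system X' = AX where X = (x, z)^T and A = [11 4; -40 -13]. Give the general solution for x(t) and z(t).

x(t) = -c_1e^(-t)sin(4t) + c_2e^(-t)cos(4t), z(t) = 3c_1e^(-t)sin(4t) - c_1e^(-t)cos(4t) - c_2e^(-t)sin(4t) - 3c_2e^(-t)cos(4t)

Coefficient matrix A = [[11, 4], [-40, -13]].
Characteristic polynomial det(A - λI) = λ^2 + 2λ + 17 = 0.
Eigenvalues λ = -1 ± 4i (complex conjugate pair).
For λ=-1+4i: an eigenvector is (0,-1) - i(-1,3) = (0 + i, -1 - 3i).
A real fundamental pair from Re and Im of e^((-1+4i)t)v: X_1 = e^(-t)(cos(4t)·(0,-1) + sin(4t)·(-1,3)), X_2 = e^(-t)(sin(4t)·(0,-1) - cos(4t)·(-1,3)).
General solution: c_1X_1 + c_2X_2.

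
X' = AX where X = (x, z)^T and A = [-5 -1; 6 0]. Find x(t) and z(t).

x(t) = C_1e^(-2t) - C_2e^(-3t), z(t) = -3C_1e^(-2t) + 2C_2e^(-3t)

Coefficient matrix A = [[-5, -1], [6, 0]].
Characteristic polynomial det(A - λI) = λ^2 + 5λ + 6 = 0.
Eigenvalues λ = -2, -3.
For λ=-2: (A-λI) row 1 is [-3, -1], so an eigenvector is (1, -3).
For λ=-3: (A-λI) row 1 is [-2, -1], so an eigenvector is (-1, 2).
General solution: C_1e^(-2t)(1,-3) + C_2e^(-3t)(-1,2).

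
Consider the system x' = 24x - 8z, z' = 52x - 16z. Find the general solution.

x(t) = -C_1e^(4t)sin(4t) - C_1e^(4t)cos(4t) - C_2e^(4t)sin(4t) + C_2e^(4t)cos(4t), z(t) = -3C_1e^(4t)sin(4t) - 2C_1e^(4t)cos(4t) - 2C_2e^(4t)sin(4t) + 3C_2e^(4t)cos(4t)

Coefficient matrix A = [[24, -8], [52, -16]].
Characteristic polynomial det(A - λI) = λ^2 - 8λ + 32 = 0.
Eigenvalues λ = 4 ± 4i (complex conjugate pair).
For λ=4+4i: an eigenvector is (-1,-2) - i(-1,-3) = (-1 + i, -2 + 3i).
A real fundamental pair from Re and Im of e^((4+4i)t)v: X_1 = e^(4t)(cos(4t)·(-1,-2) + sin(4t)·(-1,-3)), X_2 = e^(4t)(sin(4t)·(-1,-2) - cos(4t)·(-1,-3)).
General solution: C_1X_1 + C_2X_2.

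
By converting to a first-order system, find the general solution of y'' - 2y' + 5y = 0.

Let x_1 = y, x_2 = y'. Then x_1' = x_2 and x_2' = -5x_1 + 2x_2.
A = [[0,1],[-5,2]]; det(A-λI) = λ^2 - 2λ + 5.
Eigenvalues λ = 1 ± 2i.

y(t) = K_1e^(t)cos(2t) + K_2e^(t)sin(2t)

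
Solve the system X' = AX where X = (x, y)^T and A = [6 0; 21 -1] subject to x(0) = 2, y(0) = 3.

x(t) = 2e^(6t), y(t) = 6e^(6t) - 3e^(-t)

Coefficient matrix A = [[6, 0], [21, -1]].
Characteristic polynomial det(A - λI) = λ^2 - 5λ - 6 = 0.
Eigenvalues λ = 6, -1.
For λ=6: (A-λI) row 2 is [21, -7], so an eigenvector is (-1, -3).
For λ=-1: (A-λI) row 1 is [7, 0], so an eigenvector is (0, 1).
General solution: C_1e^(6t)(-1,-3) + C_2e^(-t)(0,1).
Applying x(0)=2, y(0)=3 gives C_1=-2, C_2=-3.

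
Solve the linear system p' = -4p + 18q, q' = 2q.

Coefficient matrix A = [[-4, 18], [0, 2]].
Characteristic polynomial det(A - λI) = λ^2 + 2λ - 8 = 0.
Eigenvalues λ = -4, 2.
For λ=-4: (A-λI) row 1 is [0, 18], so an eigenvector is (1, 0).
For λ=2: (A-λI) row 1 is [-6, 18], so an eigenvector is (-3, -1).
General solution: c_1e^(-4t)(1,0) + c_2e^(2t)(-3,-1).

p(t) = c_1e^(-4t) - 3c_2e^(2t), q(t) = -c_2e^(2t)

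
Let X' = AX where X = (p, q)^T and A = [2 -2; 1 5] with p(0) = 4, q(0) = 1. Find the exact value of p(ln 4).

A = [[2,-2],[1,5]]; eigenvalues λ = 3, 4.
Eigenvectors: (2,-1) for λ=3, (-1,1) for λ=4.
From the initial condition, c_1 = 5, c_2 = 6.
p(ln 4) = (5)(4^3)(2) + (6)(4^4)(-1) = -896.

-896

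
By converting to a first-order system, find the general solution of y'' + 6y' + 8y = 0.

Let x_1 = y, x_2 = y'. Then x_1' = x_2 and x_2' = -8x_1 - 6x_2.
A = [[0,1],[-8,-6]]; det(A-λI) = λ^2 + 6λ + 8.
Eigenvalues λ = -2, -4 with eigenvectors (1,-2), (1,-4).

y(t) = c_1e^(-2t) + c_2e^(-4t)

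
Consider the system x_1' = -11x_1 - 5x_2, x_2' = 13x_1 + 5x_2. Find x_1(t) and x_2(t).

x_1(t) = 2K_1e^(-3t)sin(t) + K_1e^(-3t)cos(t) + K_2e^(-3t)sin(t) - 2K_2e^(-3t)cos(t), x_2(t) = -3K_1e^(-3t)sin(t) - 2K_1e^(-3t)cos(t) - 2K_2e^(-3t)sin(t) + 3K_2e^(-3t)cos(t)

Coefficient matrix A = [[-11, -5], [13, 5]].
Characteristic polynomial det(A - λI) = λ^2 + 6λ + 10 = 0.
Eigenvalues λ = -3 ± i (complex conjugate pair).
For λ=-3+i: an eigenvector is (1,-2) - i(2,-3) = (1 - 2i, -2 + 3i).
A real fundamental pair from Re and Im of e^((-3+i)t)v: X_1 = e^(-3t)(cos(t)·(1,-2) + sin(t)·(2,-3)), X_2 = e^(-3t)(sin(t)·(1,-2) - cos(t)·(2,-3)).
General solution: K_1X_1 + K_2X_2.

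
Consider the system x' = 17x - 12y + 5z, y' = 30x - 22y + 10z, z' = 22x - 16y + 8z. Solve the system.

x(t) = 2c_1e^(2t) + c_2e^(3t) - c_3e^(-2t), y(t) = 5c_1e^(2t) + 2c_2e^(3t) - 2c_3e^(-2t), z(t) = 6c_1e^(2t) + 2c_2e^(3t) - c_3e^(-2t)

Coefficient matrix A = [[17, -12, 5], [30, -22, 10], [22, -16, 8]].
det(A - λI) = 0 gives eigenvalues λ = 2, 3, -2.
For λ=2: eigenvector (2,5,6).
For λ=3: eigenvector (1,2,2).
For λ=-2: eigenvector (-1,-2,-1).
General solution: c_1e^(2t)(2,5,6) + c_2e^(3t)(1,2,2) + c_3e^(-2t)(-1,-2,-1).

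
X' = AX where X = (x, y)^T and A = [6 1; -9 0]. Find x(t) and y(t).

Coefficient matrix A = [[6, 1], [-9, 0]].
Characteristic polynomial det(A - λI) = λ^2 - 6λ + 9 = 0.
Single eigenvalue λ = 3 with algebraic multiplicity 2.
Eigenvector v = (1,-3); generalized eigenvector w with (A-λI)w=v is (1,-2).
General solution: e^(3t)[K_1·v + K_2·(t·v + w)].

x(t) = K_1e^(3t) + K_2te^(3t) + K_2e^(3t), y(t) = -3K_1e^(3t) - 3K_2te^(3t) - 2K_2e^(3t)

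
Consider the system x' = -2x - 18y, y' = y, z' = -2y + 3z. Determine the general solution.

x(t) = -6K_1e^(t) + K_2e^(-2t), y(t) = K_1e^(t), z(t) = K_1e^(t) + K_3e^(3t)

Coefficient matrix A = [[-2, -18, 0], [0, 1, 0], [0, -2, 3]].
det(A - λI) = 0 gives eigenvalues λ = 1, -2, 3.
For λ=1: eigenvector (-6,1,1).
For λ=-2: eigenvector (1,0,0).
For λ=3: eigenvector (0,0,1).
General solution: K_1e^(t)(-6,1,1) + K_2e^(-2t)(1,0,0) + K_3e^(3t)(0,0,1).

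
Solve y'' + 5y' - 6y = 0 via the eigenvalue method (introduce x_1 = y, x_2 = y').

Let x_1 = y, x_2 = y'. Then x_1' = x_2 and x_2' = 6x_1 - 5x_2.
A = [[0,1],[6,-5]]; det(A-λI) = λ^2 + 5λ - 6.
Eigenvalues λ = 1, -6 with eigenvectors (1,1), (1,-6).

y(t) = K_1e^(t) + K_2e^(-6t)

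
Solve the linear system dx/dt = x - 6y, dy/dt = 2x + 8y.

x(t) = -3K_1e^(5t) + 2K_2e^(4t), y(t) = 2K_1e^(5t) - K_2e^(4t)

Coefficient matrix A = [[1, -6], [2, 8]].
Characteristic polynomial det(A - λI) = λ^2 - 9λ + 20 = 0.
Eigenvalues λ = 5, 4.
For λ=5: (A-λI) row 1 is [-4, -6], so an eigenvector is (-3, 2).
For λ=4: (A-λI) row 1 is [-3, -6], so an eigenvector is (2, -1).
General solution: K_1e^(5t)(-3,2) + K_2e^(4t)(2,-1).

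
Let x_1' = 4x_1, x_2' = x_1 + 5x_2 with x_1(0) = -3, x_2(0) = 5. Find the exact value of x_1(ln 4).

-768

A = [[4,0],[1,5]]; eigenvalues λ = 5, 4.
Eigenvectors: (0,1) for λ=5, (1,-1) for λ=4.
From the initial condition, c_1 = 2, c_2 = -3.
x_1(ln 4) = (2)(4^5)(0) + (-3)(4^4)(1) = -768.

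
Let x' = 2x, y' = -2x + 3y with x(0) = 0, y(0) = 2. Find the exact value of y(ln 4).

A = [[2,0],[-2,3]]; eigenvalues λ = 2, 3.
Eigenvectors: (1,2) for λ=2, (0,1) for λ=3.
From the initial condition, c_1 = 0, c_2 = 2.
y(ln 4) = (0)(4^2)(2) + (2)(4^3)(1) = 128.

128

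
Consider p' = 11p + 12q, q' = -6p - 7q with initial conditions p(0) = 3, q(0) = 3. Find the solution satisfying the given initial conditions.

Coefficient matrix A = [[11, 12], [-6, -7]].
Characteristic polynomial det(A - λI) = λ^2 - 4λ - 5 = 0.
Eigenvalues λ = -1, 5.
For λ=-1: (A-λI) row 1 is [12, 12], so an eigenvector is (1, -1).
For λ=5: (A-λI) row 1 is [6, 12], so an eigenvector is (2, -1).
General solution: c_1e^(-t)(1,-1) + c_2e^(5t)(2,-1).
Applying p(0)=3, q(0)=3 gives c_1=-9, c_2=6.

p(t) = 12e^(5t) - 9e^(-t), q(t) = -6e^(5t) + 9e^(-t)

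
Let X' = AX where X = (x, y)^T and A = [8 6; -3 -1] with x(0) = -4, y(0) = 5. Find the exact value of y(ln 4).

-928

A = [[8,6],[-3,-1]]; eigenvalues λ = 2, 5.
Eigenvectors: (1,-1) for λ=2, (-2,1) for λ=5.
From the initial condition, c_1 = -6, c_2 = -1.
y(ln 4) = (-6)(4^2)(-1) + (-1)(4^5)(1) = -928.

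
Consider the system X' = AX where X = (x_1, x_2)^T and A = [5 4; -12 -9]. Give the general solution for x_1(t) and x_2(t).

x_1(t) = K_1e^(-3t) - 2K_2e^(-t), x_2(t) = -2K_1e^(-3t) + 3K_2e^(-t)

Coefficient matrix A = [[5, 4], [-12, -9]].
Characteristic polynomial det(A - λI) = λ^2 + 4λ + 3 = 0.
Eigenvalues λ = -3, -1.
For λ=-3: (A-λI) row 1 is [8, 4], so an eigenvector is (1, -2).
For λ=-1: (A-λI) row 1 is [6, 4], so an eigenvector is (-2, 3).
General solution: K_1e^(-3t)(1,-2) + K_2e^(-t)(-2,3).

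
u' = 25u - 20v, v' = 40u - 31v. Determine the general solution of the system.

Coefficient matrix A = [[25, -20], [40, -31]].
Characteristic polynomial det(A - λI) = λ^2 + 6λ + 25 = 0.
Eigenvalues λ = -3 ± 4i (complex conjugate pair).
For λ=-3+4i: an eigenvector is (-1,-1) - i(-2,-3) = (-1 + 2i, -1 + 3i).
A real fundamental pair from Re and Im of e^((-3+4i)t)v: X_1 = e^(-3t)(cos(4t)·(-1,-1) + sin(4t)·(-2,-3)), X_2 = e^(-3t)(sin(4t)·(-1,-1) - cos(4t)·(-2,-3)).
General solution: C_1X_1 + C_2X_2.

u(t) = -2C_1e^(-3t)sin(4t) - C_1e^(-3t)cos(4t) - C_2e^(-3t)sin(4t) + 2C_2e^(-3t)cos(4t), v(t) = -3C_1e^(-3t)sin(4t) - C_1e^(-3t)cos(4t) - C_2e^(-3t)sin(4t) + 3C_2e^(-3t)cos(4t)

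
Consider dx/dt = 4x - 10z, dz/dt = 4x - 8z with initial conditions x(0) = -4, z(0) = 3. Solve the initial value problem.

x(t) = -27e^(-2t)sin(2t) - 4e^(-2t)cos(2t), z(t) = -17e^(-2t)sin(2t) + 3e^(-2t)cos(2t)

Coefficient matrix A = [[4, -10], [4, -8]].
Characteristic polynomial det(A - λI) = λ^2 + 4λ + 8 = 0.
Eigenvalues λ = -2 ± 2i (complex conjugate pair).
For λ=-2+2i: an eigenvector is (-2,-1) - i(-1,-1) = (-2 + i, -1 + i).
A real fundamental pair from Re and Im of e^((-2+2i)t)v: X_1 = e^(-2t)(cos(2t)·(-2,-1) + sin(2t)·(-1,-1)), X_2 = e^(-2t)(sin(2t)·(-2,-1) - cos(2t)·(-1,-1)).
General solution: K_1X_1 + K_2X_2.
Applying x(0)=-4, z(0)=3 gives K_1=7, K_2=10.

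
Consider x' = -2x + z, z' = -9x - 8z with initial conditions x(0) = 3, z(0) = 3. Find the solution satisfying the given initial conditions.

x(t) = 12te^(-5t) + 3e^(-5t), z(t) = -36te^(-5t) + 3e^(-5t)

Coefficient matrix A = [[-2, 1], [-9, -8]].
Characteristic polynomial det(A - λI) = λ^2 + 10λ + 25 = 0.
Single eigenvalue λ = -5 with algebraic multiplicity 2.
Eigenvector v = (-1,3); generalized eigenvector w with (A-λI)w=v is (-1,2).
General solution: e^(-5t)[C_1·v + C_2·(t·v + w)].
Applying x(0)=3, z(0)=3 gives C_1=9, C_2=-12.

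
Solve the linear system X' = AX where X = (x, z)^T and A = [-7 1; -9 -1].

Coefficient matrix A = [[-7, 1], [-9, -1]].
Characteristic polynomial det(A - λI) = λ^2 + 8λ + 16 = 0.
Single eigenvalue λ = -4 with algebraic multiplicity 2.
Eigenvector v = (-1,-3); generalized eigenvector w with (A-λI)w=v is (0,-1).
General solution: e^(-4t)[K_1·v + K_2·(t·v + w)].

x(t) = -K_1e^(-4t) - K_2te^(-4t), z(t) = -3K_1e^(-4t) - 3K_2te^(-4t) - K_2e^(-4t)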